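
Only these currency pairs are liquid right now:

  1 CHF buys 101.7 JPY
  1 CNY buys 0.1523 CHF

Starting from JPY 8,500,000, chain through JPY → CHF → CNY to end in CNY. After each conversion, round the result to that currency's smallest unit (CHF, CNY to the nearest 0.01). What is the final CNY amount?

CNY 548,779.71

JPY 8,500,000 ÷ 101.7 = CHF 83,579.15
CHF 83,579.15 ÷ 0.1523 = CNY 548,779.71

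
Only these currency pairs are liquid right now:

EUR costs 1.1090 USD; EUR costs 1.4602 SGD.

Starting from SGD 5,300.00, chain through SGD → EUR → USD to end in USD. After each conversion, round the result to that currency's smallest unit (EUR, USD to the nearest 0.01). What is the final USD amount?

USD 4,025.27

SGD 5,300.00 ÷ 1.4602 = EUR 3,629.64
EUR 3,629.64 × 1.1090 = USD 4,025.27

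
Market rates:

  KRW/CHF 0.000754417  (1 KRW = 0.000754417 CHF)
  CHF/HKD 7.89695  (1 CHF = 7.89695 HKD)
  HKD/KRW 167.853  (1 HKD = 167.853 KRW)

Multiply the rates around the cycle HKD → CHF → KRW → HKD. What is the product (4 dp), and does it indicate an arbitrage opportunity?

Around HKD → CHF → KRW → HKD: 1 ÷ 7.89695 ÷ 0.000754417 ÷ 167.853 = 1.000000
Product ≈ 1 (deviation 0.000%, within rounding noise).

1.0000 (no arbitrage)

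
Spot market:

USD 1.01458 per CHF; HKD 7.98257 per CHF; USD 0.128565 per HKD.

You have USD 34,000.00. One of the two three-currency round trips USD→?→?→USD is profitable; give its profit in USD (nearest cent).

Profit: USD 392.05

Profitable loop is USD → CHF → HKD → USD:
USD 34,000.00 ÷ 1.01458 = CHF 33,511.40
CHF 33,511.40 × 7.98257 = HKD 267,507.13
HKD 267,507.13 × 0.128565 = USD 34,392.05
Profit = USD 34,392.05 − USD 34,000.00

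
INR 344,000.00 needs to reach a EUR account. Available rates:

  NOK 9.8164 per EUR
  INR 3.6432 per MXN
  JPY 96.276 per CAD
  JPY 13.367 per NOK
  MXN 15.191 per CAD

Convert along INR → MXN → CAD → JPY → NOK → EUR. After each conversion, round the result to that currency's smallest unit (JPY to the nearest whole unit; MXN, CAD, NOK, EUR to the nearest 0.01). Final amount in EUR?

EUR 4,560.59

INR 344,000.00 ÷ 3.6432 = MXN 94,422.49
MXN 94,422.49 ÷ 15.191 = CAD 6,215.69
CAD 6,215.69 × 96.276 = JPY 598,422
JPY 598,422 ÷ 13.367 = NOK 44,768.61
NOK 44,768.61 ÷ 9.8164 = EUR 4,560.59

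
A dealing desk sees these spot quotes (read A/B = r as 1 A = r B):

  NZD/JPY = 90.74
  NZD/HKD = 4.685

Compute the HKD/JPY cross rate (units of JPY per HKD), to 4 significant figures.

HKD/JPY = 19.37

1 HKD ÷ 4.685 = 0.213447 NZD
0.213447 NZD × 90.74 = 19.3682 JPY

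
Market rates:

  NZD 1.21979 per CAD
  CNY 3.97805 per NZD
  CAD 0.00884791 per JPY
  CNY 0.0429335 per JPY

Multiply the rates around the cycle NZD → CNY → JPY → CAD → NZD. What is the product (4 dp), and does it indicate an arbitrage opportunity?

Around NZD → CNY → JPY → CAD → NZD: 1 × 3.97805 ÷ 0.0429335 × 0.00884791 × 1.21979 = 0.999999
Product ≈ 1 (deviation 0.000%, within rounding noise).

1.0000 (no arbitrage)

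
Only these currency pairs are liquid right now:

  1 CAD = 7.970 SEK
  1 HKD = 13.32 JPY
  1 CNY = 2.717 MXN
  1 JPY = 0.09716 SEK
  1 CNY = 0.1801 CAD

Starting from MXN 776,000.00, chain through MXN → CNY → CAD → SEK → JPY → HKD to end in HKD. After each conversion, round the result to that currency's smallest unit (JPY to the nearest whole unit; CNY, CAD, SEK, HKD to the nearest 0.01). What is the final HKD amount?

MXN 776,000.00 ÷ 2.717 = CNY 285,609.13
CNY 285,609.13 × 0.1801 = CAD 51,438.20
CAD 51,438.20 × 7.970 = SEK 409,962.45
SEK 409,962.45 ÷ 0.09716 = JPY 4,219,457
JPY 4,219,457 ÷ 13.32 = HKD 316,776.05

HKD 316,776.05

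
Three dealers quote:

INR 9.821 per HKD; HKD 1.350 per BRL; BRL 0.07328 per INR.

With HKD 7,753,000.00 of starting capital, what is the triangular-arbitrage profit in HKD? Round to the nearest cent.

Profit: HKD 226,852.13

Profitable loop is HKD → BRL → INR → HKD:
HKD 7,753,000.00 ÷ 1.350 = BRL 5,742,962.96
BRL 5,742,962.96 ÷ 0.07328 = INR 78,370,127.77
INR 78,370,127.77 ÷ 9.821 = HKD 7,979,852.13
Profit = HKD 7,979,852.13 − HKD 7,753,000.00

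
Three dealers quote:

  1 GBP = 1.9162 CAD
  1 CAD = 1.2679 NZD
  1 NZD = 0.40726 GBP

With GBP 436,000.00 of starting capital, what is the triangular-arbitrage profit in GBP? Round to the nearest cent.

Profitable loop is GBP → NZD → CAD → GBP:
GBP 436,000.00 ÷ 0.40726 = NZD 1,070,569.17
NZD 1,070,569.17 ÷ 1.2679 = CAD 844,364.04
CAD 844,364.04 ÷ 1.9162 = GBP 440,645.05
Profit = GBP 440,645.05 − GBP 436,000.00

Profit: GBP 4,645.05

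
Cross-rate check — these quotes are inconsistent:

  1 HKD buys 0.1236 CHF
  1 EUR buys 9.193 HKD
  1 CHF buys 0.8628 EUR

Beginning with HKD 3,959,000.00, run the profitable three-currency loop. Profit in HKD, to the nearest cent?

Profit: HKD 79,309.81

Profitable loop is HKD → EUR → CHF → HKD:
HKD 3,959,000.00 ÷ 9.193 = EUR 430,653.76
EUR 430,653.76 ÷ 0.8628 = CHF 499,135.09
CHF 499,135.09 ÷ 0.1236 = HKD 4,038,309.81
Profit = HKD 4,038,309.81 − HKD 3,959,000.00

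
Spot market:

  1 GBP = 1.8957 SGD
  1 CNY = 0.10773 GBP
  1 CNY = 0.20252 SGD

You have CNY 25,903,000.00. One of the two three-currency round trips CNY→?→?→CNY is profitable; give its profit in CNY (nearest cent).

Profitable loop is CNY → GBP → SGD → CNY:
CNY 25,903,000.00 × 0.10773 = GBP 2,790,530.19
GBP 2,790,530.19 × 1.8957 = SGD 5,290,008.08
SGD 5,290,008.08 ÷ 0.20252 = CNY 26,120,916.85
Profit = CNY 26,120,916.85 − CNY 25,903,000.00

Profit: CNY 217,916.85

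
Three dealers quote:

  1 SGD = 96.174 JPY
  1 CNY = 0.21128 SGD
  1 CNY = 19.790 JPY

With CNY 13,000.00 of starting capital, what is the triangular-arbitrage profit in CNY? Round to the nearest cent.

Profitable loop is CNY → SGD → JPY → CNY:
CNY 13,000.00 × 0.21128 = SGD 2,746.64
SGD 2,746.64 × 96.174 = JPY 264,155
JPY 264,155 ÷ 19.790 = CNY 13,347.92
Profit = CNY 13,347.92 − CNY 13,000.00

Profit: CNY 347.92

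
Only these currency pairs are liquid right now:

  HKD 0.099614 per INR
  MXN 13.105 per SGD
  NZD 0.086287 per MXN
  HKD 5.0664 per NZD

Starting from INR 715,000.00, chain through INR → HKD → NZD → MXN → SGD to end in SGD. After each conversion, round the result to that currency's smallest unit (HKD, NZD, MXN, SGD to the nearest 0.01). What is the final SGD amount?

SGD 12,432.10

INR 715,000.00 × 0.099614 = HKD 71,224.01
HKD 71,224.01 ÷ 5.0664 = NZD 14,058.11
NZD 14,058.11 ÷ 0.086287 = MXN 162,922.69
MXN 162,922.69 ÷ 13.105 = SGD 12,432.10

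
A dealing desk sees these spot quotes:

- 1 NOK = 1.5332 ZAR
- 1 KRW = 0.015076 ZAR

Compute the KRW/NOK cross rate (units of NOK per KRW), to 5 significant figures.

1 KRW × 0.015076 = 0.015076 ZAR
0.015076 ZAR ÷ 1.5332 = 0.00983303 NOK

KRW/NOK = 0.0098330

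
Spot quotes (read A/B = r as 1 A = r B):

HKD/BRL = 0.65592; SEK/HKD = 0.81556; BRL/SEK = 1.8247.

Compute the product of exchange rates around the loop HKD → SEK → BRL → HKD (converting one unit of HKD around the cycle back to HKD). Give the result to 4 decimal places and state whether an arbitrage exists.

Around HKD → SEK → BRL → HKD: 1 ÷ 0.81556 ÷ 1.8247 ÷ 0.65592 = 1.024476
Product > 1; profitable direction is HKD → SEK → BRL → HKD.

1.0245 (arbitrage exists)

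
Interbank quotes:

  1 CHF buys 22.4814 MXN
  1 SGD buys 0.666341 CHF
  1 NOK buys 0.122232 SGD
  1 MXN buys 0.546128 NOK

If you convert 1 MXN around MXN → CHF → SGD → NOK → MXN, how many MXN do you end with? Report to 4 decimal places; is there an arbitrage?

Around MXN → CHF → SGD → NOK → MXN: 1 ÷ 22.4814 ÷ 0.666341 ÷ 0.122232 ÷ 0.546128 = 1.000002
Product ≈ 1 (deviation 0.000%, within rounding noise).

1.0000 (no arbitrage)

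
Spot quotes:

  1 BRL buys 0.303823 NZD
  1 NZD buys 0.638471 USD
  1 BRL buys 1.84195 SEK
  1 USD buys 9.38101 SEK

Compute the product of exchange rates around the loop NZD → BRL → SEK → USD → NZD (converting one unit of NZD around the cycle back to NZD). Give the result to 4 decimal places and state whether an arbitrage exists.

Around NZD → BRL → SEK → USD → NZD: 1 ÷ 0.303823 × 1.84195 ÷ 9.38101 ÷ 0.638471 = 1.012200
Product > 1; profitable direction is NZD → BRL → SEK → USD → NZD.

1.0122 (arbitrage exists)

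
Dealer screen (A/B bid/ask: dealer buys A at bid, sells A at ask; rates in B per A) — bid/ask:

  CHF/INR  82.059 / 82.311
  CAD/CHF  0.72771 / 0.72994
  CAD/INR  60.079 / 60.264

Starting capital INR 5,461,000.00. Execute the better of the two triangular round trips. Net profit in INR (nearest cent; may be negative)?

Net result: INR -280.98 (no profitable arbitrage after spreads)

Best loop INR → CHF → CAD → INR:
INR 5,461,000.00 ÷ 82.311 (buy CHF at ask) = CHF 66,345.93
CHF 66,345.93 ÷ 0.72994 (buy CAD at ask) = CAD 90,892.31
CAD 90,892.31 × 60.079 (sell CAD at bid) = INR 5,460,719.02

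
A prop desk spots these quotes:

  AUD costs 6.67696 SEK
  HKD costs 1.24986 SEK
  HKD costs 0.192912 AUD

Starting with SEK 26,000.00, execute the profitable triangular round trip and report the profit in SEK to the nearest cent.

Profit: SEK 794.77

Profitable loop is SEK → HKD → AUD → SEK:
SEK 26,000.00 ÷ 1.24986 = HKD 20,802.33
HKD 20,802.33 × 0.192912 = AUD 4,013.02
AUD 4,013.02 × 6.67696 = SEK 26,794.77
Profit = SEK 26,794.77 − SEK 26,000.00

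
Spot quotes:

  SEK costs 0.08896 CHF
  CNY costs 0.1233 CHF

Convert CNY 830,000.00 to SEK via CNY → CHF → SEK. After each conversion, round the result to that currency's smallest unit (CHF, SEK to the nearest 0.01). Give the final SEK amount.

SEK 1,150,393.44

CNY 830,000.00 × 0.1233 = CHF 102,339.00
CHF 102,339.00 ÷ 0.08896 = SEK 1,150,393.44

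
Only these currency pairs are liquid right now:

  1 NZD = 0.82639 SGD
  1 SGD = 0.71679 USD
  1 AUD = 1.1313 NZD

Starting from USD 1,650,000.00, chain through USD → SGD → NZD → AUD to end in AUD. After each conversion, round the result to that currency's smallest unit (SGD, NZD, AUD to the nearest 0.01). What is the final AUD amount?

AUD 2,462,233.11

USD 1,650,000.00 ÷ 0.71679 = SGD 2,301,929.44
SGD 2,301,929.44 ÷ 0.82639 = NZD 2,785,524.32
NZD 2,785,524.32 ÷ 1.1313 = AUD 2,462,233.11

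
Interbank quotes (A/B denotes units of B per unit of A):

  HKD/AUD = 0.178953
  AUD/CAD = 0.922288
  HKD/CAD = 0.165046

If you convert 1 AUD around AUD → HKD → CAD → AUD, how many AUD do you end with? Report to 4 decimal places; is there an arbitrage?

1.0000 (no arbitrage)

Around AUD → HKD → CAD → AUD: 1 ÷ 0.178953 × 0.165046 ÷ 0.922288 = 0.999999
Product ≈ 1 (deviation 0.000%, within rounding noise).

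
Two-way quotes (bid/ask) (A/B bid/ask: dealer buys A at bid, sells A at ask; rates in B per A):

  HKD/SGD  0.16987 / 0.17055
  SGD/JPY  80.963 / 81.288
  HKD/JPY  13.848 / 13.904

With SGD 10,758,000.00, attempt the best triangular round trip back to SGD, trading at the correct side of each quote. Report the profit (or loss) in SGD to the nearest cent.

Best loop SGD → HKD → JPY → SGD:
SGD 10,758,000.00 ÷ 0.17055 (buy HKD at ask) = HKD 63,078,276.17
HKD 63,078,276.17 × 13.848 (sell HKD at bid) = JPY 873,507,968
JPY 873,507,968 ÷ 81.288 (buy SGD at ask) = SGD 10,745,841.56

Net result: SGD -12,158.44 (no profitable arbitrage after spreads)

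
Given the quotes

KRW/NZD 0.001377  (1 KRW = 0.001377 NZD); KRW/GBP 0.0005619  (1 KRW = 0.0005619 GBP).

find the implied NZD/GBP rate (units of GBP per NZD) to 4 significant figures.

1 NZD ÷ 0.001377 = 726.216 KRW
726.216 KRW × 0.0005619 = 0.408061 GBP

NZD/GBP = 0.4081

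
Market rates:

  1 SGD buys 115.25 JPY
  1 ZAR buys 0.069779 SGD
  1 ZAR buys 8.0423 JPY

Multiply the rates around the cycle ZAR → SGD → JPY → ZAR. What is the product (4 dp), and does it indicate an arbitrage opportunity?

Around ZAR → SGD → JPY → ZAR: 1 × 0.069779 × 115.25 ÷ 8.0423 = 0.999966
Product ≈ 1 (deviation 0.003%, within rounding noise).

1.0000 (no arbitrage)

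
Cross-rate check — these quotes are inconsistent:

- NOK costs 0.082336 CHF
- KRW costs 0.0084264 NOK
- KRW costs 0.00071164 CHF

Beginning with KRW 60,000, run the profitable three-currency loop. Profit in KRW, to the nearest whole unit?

Profit: KRW 1,543

Profitable loop is KRW → CHF → NOK → KRW:
KRW 60,000 × 0.00071164 = CHF 42.70
CHF 42.70 ÷ 0.082336 = NOK 518.59
NOK 518.59 ÷ 0.0084264 = KRW 61,543
Profit = KRW 61,543 − KRW 60,000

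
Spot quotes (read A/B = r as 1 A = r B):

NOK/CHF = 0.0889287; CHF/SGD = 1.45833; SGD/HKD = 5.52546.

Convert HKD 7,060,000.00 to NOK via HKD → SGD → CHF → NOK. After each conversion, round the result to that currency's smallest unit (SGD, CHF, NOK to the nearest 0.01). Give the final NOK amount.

HKD 7,060,000.00 ÷ 5.52546 = SGD 1,277,721.67
SGD 1,277,721.67 ÷ 1.45833 = CHF 876,154.00
CHF 876,154.00 ÷ 0.0889287 = NOK 9,852,319.89

NOK 9,852,319.89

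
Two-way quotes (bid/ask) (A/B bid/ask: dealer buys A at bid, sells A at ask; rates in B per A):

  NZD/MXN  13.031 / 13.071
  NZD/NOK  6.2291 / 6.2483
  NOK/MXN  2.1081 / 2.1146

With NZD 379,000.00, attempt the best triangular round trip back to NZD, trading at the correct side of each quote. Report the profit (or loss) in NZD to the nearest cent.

Net profit: NZD 1,756.13

Best loop NZD → NOK → MXN → NZD:
NZD 379,000.00 × 6.2291 (sell NZD at bid) = NOK 2,360,828.90
NOK 2,360,828.90 × 2.1081 (sell NOK at bid) = MXN 4,976,863.40
MXN 4,976,863.40 ÷ 13.071 (buy NZD at ask) = NZD 380,756.13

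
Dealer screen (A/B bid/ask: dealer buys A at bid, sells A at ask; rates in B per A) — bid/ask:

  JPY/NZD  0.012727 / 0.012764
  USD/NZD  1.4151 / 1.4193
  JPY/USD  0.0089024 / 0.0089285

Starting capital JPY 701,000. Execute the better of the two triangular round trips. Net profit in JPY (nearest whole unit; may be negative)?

Best loop JPY → NZD → USD → JPY:
JPY 701,000 × 0.012727 (sell JPY at bid) = NZD 8,921.63
NZD 8,921.63 ÷ 1.4193 (buy USD at ask) = USD 6,285.93
USD 6,285.93 ÷ 0.0089285 (buy JPY at ask) = JPY 704,030

Net profit: JPY 3,030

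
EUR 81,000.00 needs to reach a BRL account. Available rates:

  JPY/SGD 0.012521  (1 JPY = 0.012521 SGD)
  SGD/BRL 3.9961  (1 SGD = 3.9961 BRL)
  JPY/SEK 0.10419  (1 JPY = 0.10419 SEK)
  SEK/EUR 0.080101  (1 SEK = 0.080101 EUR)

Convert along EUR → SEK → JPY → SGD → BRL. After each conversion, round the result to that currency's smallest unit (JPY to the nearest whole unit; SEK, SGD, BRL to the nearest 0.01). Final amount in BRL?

BRL 485,619.82

EUR 81,000.00 ÷ 0.080101 = SEK 1,011,223.33
SEK 1,011,223.33 ÷ 0.10419 = JPY 9,705,570
JPY 9,705,570 × 0.012521 = SGD 121,523.44
SGD 121,523.44 × 3.9961 = BRL 485,619.82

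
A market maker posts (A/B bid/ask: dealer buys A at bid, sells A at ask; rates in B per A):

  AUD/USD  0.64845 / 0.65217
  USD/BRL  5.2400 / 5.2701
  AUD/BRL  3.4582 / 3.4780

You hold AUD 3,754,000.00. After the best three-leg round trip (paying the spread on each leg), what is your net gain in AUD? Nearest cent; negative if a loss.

Best loop AUD → BRL → USD → AUD:
AUD 3,754,000.00 × 3.4582 (sell AUD at bid) = BRL 12,982,082.80
BRL 12,982,082.80 ÷ 5.2701 (buy USD at ask) = USD 2,463,346.58
USD 2,463,346.58 ÷ 0.65217 (buy AUD at ask) = AUD 3,777,154.08

Net profit: AUD 23,154.08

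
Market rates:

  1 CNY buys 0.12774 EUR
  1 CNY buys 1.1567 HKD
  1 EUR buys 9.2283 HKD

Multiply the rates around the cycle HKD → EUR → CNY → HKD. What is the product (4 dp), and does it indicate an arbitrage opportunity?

Around HKD → EUR → CNY → HKD: 1 ÷ 9.2283 ÷ 0.12774 × 1.1567 = 0.981233
Product < 1; profitable direction is HKD → CNY → EUR → HKD.

0.9812 (arbitrage exists)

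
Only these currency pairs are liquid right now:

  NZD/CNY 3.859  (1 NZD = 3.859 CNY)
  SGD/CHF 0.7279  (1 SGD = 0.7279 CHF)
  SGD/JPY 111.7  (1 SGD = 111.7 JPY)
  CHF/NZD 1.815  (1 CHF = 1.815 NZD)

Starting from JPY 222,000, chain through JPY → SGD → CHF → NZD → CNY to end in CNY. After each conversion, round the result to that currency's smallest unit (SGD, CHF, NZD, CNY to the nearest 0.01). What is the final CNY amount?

JPY 222,000 ÷ 111.7 = SGD 1,987.47
SGD 1,987.47 × 0.7279 = CHF 1,446.68
CHF 1,446.68 × 1.815 = NZD 2,625.72
NZD 2,625.72 × 3.859 = CNY 10,132.65

CNY 10,132.65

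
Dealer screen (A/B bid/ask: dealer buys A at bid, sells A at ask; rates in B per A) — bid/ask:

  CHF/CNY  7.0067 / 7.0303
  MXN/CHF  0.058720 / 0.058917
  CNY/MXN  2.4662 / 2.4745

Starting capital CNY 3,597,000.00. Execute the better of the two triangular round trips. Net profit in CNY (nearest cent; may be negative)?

Best loop CNY → MXN → CHF → CNY:
CNY 3,597,000.00 × 2.4662 (sell CNY at bid) = MXN 8,870,921.40
MXN 8,870,921.40 × 0.058720 (sell MXN at bid) = CHF 520,900.50
CHF 520,900.50 × 7.0067 (sell CHF at bid) = CNY 3,649,793.57

Net profit: CNY 52,793.57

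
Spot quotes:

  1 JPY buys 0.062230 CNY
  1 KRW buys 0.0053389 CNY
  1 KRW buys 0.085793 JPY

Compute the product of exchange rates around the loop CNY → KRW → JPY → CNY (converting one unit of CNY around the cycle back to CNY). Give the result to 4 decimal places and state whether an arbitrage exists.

Around CNY → KRW → JPY → CNY: 1 ÷ 0.0053389 × 0.085793 × 0.062230 = 1.000000
Product ≈ 1 (deviation 0.000%, within rounding noise).

1.0000 (no arbitrage)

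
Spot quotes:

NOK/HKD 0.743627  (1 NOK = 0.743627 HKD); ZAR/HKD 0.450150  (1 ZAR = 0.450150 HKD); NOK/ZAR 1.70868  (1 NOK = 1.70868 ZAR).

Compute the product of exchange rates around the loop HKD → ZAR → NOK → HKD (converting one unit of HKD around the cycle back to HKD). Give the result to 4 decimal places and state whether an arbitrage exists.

Around HKD → ZAR → NOK → HKD: 1 ÷ 0.450150 ÷ 1.70868 × 0.743627 = 0.966801
Product < 1; profitable direction is HKD → NOK → ZAR → HKD.

0.9668 (arbitrage exists)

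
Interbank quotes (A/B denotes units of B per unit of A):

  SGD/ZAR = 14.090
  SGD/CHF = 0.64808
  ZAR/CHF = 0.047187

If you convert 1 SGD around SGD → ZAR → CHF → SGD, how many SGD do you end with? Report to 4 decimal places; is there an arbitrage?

1.0259 (arbitrage exists)

Around SGD → ZAR → CHF → SGD: 1 × 14.090 × 0.047187 ÷ 0.64808 = 1.025899
Product > 1; profitable direction is SGD → ZAR → CHF → SGD.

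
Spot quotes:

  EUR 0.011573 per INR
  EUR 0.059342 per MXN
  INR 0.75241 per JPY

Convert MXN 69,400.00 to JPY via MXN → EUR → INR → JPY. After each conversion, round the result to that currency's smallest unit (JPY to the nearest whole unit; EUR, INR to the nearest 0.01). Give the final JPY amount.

JPY 472,956

MXN 69,400.00 × 0.059342 = EUR 4,118.33
EUR 4,118.33 ÷ 0.011573 = INR 355,856.74
INR 355,856.74 ÷ 0.75241 = JPY 472,956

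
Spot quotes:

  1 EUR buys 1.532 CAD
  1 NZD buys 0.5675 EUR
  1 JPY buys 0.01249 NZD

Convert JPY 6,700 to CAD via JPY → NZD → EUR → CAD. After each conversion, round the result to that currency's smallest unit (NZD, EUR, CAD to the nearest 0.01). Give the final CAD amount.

JPY 6,700 × 0.01249 = NZD 83.68
NZD 83.68 × 0.5675 = EUR 47.49
EUR 47.49 × 1.532 = CAD 72.75

CAD 72.75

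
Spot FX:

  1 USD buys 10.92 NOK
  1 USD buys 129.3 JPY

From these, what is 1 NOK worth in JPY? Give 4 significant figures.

NOK/JPY = 11.84

1 NOK ÷ 10.92 = 0.0915751 USD
0.0915751 USD × 129.3 = 11.8407 JPY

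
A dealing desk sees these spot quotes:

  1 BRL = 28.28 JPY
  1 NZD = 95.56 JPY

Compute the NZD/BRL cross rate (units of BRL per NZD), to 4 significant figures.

1 NZD × 95.56 = 95.56 JPY
95.56 JPY ÷ 28.28 = 3.37907 BRL

NZD/BRL = 3.379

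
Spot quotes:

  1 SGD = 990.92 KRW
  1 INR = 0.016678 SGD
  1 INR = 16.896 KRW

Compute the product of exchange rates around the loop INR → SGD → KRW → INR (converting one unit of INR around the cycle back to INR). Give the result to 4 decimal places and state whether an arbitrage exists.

Around INR → SGD → KRW → INR: 1 × 0.016678 × 990.92 ÷ 16.896 = 0.978135
Product < 1; profitable direction is INR → KRW → SGD → INR.

0.9781 (arbitrage exists)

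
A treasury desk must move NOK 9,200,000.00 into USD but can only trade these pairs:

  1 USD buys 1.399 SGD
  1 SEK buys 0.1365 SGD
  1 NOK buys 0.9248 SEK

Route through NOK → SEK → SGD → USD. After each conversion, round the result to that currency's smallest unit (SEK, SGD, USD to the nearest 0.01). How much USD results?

USD 830,138.56

NOK 9,200,000.00 × 0.9248 = SEK 8,508,160.00
SEK 8,508,160.00 × 0.1365 = SGD 1,161,363.84
SGD 1,161,363.84 ÷ 1.399 = USD 830,138.56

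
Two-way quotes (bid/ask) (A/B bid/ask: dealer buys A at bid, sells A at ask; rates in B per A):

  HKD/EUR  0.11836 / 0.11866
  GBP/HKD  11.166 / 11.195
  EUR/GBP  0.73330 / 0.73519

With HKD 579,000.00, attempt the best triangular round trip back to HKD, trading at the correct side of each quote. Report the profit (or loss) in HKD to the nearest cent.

Best loop HKD → GBP → EUR → HKD:
HKD 579,000.00 ÷ 11.195 (buy GBP at ask) = GBP 51,719.52
GBP 51,719.52 ÷ 0.73519 (buy EUR at ask) = EUR 70,348.51
EUR 70,348.51 ÷ 0.11866 (buy HKD at ask) = HKD 592,857.79

Net profit: HKD 13,857.79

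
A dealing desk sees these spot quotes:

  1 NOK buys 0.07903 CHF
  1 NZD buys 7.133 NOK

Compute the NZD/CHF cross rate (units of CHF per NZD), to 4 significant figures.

1 NZD × 7.133 = 7.133 NOK
7.133 NOK × 0.07903 = 0.563721 CHF

NZD/CHF = 0.5637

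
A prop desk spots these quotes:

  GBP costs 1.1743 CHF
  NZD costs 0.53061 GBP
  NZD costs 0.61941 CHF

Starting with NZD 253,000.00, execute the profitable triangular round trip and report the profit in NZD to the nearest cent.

Profit: NZD 1,505.28

Profitable loop is NZD → GBP → CHF → NZD:
NZD 253,000.00 × 0.53061 = GBP 134,244.33
GBP 134,244.33 × 1.1743 = CHF 157,643.12
CHF 157,643.12 ÷ 0.61941 = NZD 254,505.28
Profit = NZD 254,505.28 − NZD 253,000.00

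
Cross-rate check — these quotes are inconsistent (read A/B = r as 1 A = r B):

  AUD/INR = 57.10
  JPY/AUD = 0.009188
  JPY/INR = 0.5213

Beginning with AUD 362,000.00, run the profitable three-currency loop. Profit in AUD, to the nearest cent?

Profit: AUD 2,315.74

Profitable loop is AUD → INR → JPY → AUD:
AUD 362,000.00 × 57.10 = INR 20,670,200.00
INR 20,670,200.00 ÷ 0.5213 = JPY 39,651,256
JPY 39,651,256 × 0.009188 = AUD 364,315.74
Profit = AUD 364,315.74 − AUD 362,000.00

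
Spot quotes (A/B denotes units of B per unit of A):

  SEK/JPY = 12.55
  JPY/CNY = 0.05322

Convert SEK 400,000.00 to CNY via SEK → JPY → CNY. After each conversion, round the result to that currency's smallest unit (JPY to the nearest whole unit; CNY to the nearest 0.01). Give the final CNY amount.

CNY 267,164.40

SEK 400,000.00 × 12.55 = JPY 5,020,000
JPY 5,020,000 × 0.05322 = CNY 267,164.40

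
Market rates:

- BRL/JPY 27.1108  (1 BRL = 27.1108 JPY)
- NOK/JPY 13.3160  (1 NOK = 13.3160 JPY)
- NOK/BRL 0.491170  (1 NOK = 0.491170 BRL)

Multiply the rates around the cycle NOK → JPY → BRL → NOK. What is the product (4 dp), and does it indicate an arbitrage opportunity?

1.0000 (no arbitrage)

Around NOK → JPY → BRL → NOK: 1 × 13.3160 ÷ 27.1108 ÷ 0.491170 = 0.999999
Product ≈ 1 (deviation 0.000%, within rounding noise).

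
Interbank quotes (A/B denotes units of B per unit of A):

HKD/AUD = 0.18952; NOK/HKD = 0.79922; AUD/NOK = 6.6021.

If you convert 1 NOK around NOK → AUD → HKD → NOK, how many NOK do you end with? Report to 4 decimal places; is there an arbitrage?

1.0000 (no arbitrage)

Around NOK → AUD → HKD → NOK: 1 ÷ 6.6021 ÷ 0.18952 ÷ 0.79922 = 0.999992
Product ≈ 1 (deviation 0.001%, within rounding noise).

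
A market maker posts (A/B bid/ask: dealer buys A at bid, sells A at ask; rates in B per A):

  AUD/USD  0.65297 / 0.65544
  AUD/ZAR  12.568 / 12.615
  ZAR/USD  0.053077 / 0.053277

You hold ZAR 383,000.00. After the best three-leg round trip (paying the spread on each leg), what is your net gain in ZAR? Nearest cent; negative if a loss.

Net profit: ZAR 6,796.89

Best loop ZAR → USD → AUD → ZAR:
ZAR 383,000.00 × 0.053077 (sell ZAR at bid) = USD 20,328.49
USD 20,328.49 ÷ 0.65544 (buy AUD at ask) = AUD 31,015.03
AUD 31,015.03 × 12.568 (sell AUD at bid) = ZAR 389,796.89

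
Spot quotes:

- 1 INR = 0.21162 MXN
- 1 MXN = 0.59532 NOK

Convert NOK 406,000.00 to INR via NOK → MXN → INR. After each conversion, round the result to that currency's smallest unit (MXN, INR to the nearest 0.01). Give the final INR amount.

INR 3,222,692.37

NOK 406,000.00 ÷ 0.59532 = MXN 681,986.16
MXN 681,986.16 ÷ 0.21162 = INR 3,222,692.37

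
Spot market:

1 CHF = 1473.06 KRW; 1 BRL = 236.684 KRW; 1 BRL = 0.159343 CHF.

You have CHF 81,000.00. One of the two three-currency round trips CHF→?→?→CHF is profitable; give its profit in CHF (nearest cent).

Profitable loop is CHF → BRL → KRW → CHF:
CHF 81,000.00 ÷ 0.159343 = BRL 508,337.36
BRL 508,337.36 × 236.684 = KRW 120,315,320
KRW 120,315,320 ÷ 1473.06 = CHF 81,677.13
Profit = CHF 81,677.13 − CHF 81,000.00

Profit: CHF 677.13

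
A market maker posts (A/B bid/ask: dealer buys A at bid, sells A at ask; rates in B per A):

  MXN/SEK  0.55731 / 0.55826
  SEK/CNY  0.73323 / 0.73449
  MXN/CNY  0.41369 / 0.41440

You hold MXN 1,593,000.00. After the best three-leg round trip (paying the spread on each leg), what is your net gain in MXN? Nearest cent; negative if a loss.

Net profit: MXN 14,194.36

Best loop MXN → CNY → SEK → MXN:
MXN 1,593,000.00 × 0.41369 (sell MXN at bid) = CNY 659,008.17
CNY 659,008.17 ÷ 0.73449 (buy SEK at ask) = SEK 897,232.32
SEK 897,232.32 ÷ 0.55826 (buy MXN at ask) = MXN 1,607,194.36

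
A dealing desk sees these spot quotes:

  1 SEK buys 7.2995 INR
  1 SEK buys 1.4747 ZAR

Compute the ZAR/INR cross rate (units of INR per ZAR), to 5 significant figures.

ZAR/INR = 4.9498

1 ZAR ÷ 1.4747 = 0.678104 SEK
0.678104 SEK × 7.2995 = 4.94982 INR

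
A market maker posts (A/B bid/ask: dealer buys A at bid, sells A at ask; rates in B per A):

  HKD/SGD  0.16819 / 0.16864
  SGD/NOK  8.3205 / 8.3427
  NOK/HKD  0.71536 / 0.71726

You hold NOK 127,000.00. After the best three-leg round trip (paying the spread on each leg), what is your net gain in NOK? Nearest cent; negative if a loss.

Net profit: NOK 138.76

Best loop NOK → HKD → SGD → NOK:
NOK 127,000.00 × 0.71536 (sell NOK at bid) = HKD 90,850.72
HKD 90,850.72 × 0.16819 (sell HKD at bid) = SGD 15,280.18
SGD 15,280.18 × 8.3205 (sell SGD at bid) = NOK 127,138.76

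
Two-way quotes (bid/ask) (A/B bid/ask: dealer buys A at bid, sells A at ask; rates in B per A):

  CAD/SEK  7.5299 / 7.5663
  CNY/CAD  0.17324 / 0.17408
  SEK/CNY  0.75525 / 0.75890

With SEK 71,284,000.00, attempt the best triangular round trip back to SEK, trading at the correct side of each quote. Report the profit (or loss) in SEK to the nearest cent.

Best loop SEK → CAD → CNY → SEK:
SEK 71,284,000.00 ÷ 7.5663 (buy CAD at ask) = CAD 9,421,249.49
CAD 9,421,249.49 ÷ 0.17408 (buy CNY at ask) = CNY 54,120,229.14
CNY 54,120,229.14 ÷ 0.75890 (buy SEK at ask) = SEK 71,314,045.51

Net profit: SEK 30,045.51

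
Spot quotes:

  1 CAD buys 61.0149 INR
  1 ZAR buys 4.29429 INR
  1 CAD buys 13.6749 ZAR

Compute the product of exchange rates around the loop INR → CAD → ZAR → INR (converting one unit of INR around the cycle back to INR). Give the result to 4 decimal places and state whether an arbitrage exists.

Around INR → CAD → ZAR → INR: 1 ÷ 61.0149 × 13.6749 × 4.29429 = 0.962453
Product < 1; profitable direction is INR → ZAR → CAD → INR.

0.9625 (arbitrage exists)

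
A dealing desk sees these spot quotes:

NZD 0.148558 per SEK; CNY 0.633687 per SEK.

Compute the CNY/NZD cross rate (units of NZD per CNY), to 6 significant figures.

CNY/NZD = 0.234434

1 CNY ÷ 0.633687 = 1.57807 SEK
1.57807 SEK × 0.148558 = 0.234434 NZD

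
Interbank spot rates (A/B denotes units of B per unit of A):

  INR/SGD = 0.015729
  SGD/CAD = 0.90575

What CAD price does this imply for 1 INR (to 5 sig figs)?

INR/CAD = 0.014247

1 INR × 0.015729 = 0.015729 SGD
0.015729 SGD × 0.90575 = 0.0142465 CAD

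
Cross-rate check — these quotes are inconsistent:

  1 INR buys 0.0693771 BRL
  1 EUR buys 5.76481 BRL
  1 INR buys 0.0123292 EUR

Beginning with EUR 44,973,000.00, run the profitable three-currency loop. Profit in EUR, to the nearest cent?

Profit: EUR 1,100,967.59

Profitable loop is EUR → BRL → INR → EUR:
EUR 44,973,000.00 × 5.76481 = BRL 259,260,800.13
BRL 259,260,800.13 ÷ 0.0693771 = INR 3,736,979,495.11
INR 3,736,979,495.11 × 0.0123292 = EUR 46,073,967.59
Profit = EUR 46,073,967.59 − EUR 44,973,000.00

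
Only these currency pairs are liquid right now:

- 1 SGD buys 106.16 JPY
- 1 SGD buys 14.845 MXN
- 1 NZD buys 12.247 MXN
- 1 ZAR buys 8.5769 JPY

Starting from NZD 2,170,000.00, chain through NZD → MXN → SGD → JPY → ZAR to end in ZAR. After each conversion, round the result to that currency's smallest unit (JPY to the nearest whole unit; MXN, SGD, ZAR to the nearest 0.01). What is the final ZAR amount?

NZD 2,170,000.00 × 12.247 = MXN 26,575,990.00
MXN 26,575,990.00 ÷ 14.845 = SGD 1,790,231.73
SGD 1,790,231.73 × 106.16 = JPY 190,051,000
JPY 190,051,000 ÷ 8.5769 = ZAR 22,158,472.18

ZAR 22,158,472.18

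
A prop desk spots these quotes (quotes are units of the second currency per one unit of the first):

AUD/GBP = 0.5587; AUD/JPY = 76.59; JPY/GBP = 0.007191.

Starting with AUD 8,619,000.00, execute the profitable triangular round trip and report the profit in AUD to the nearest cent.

Profitable loop is AUD → GBP → JPY → AUD:
AUD 8,619,000.00 × 0.5587 = GBP 4,815,435.30
GBP 4,815,435.30 ÷ 0.007191 = JPY 669,647,518
JPY 669,647,518 ÷ 76.59 = AUD 8,743,276.12
Profit = AUD 8,743,276.12 − AUD 8,619,000.00

Profit: AUD 124,276.12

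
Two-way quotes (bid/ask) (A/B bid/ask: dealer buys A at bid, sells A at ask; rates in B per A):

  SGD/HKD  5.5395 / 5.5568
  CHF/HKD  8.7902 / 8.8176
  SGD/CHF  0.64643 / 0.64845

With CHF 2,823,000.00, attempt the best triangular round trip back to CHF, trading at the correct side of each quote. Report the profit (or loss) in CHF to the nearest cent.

Best loop CHF → HKD → SGD → CHF:
CHF 2,823,000.00 × 8.7902 (sell CHF at bid) = HKD 24,814,734.60
HKD 24,814,734.60 ÷ 5.5568 (buy SGD at ask) = SGD 4,465,651.92
SGD 4,465,651.92 × 0.64643 (sell SGD at bid) = CHF 2,886,731.37

Net profit: CHF 63,731.37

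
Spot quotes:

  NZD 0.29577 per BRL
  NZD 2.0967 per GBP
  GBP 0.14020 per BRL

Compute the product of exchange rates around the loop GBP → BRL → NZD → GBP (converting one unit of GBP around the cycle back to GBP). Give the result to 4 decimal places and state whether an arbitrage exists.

Around GBP → BRL → NZD → GBP: 1 ÷ 0.14020 × 0.29577 ÷ 2.0967 = 1.006166
Product > 1; profitable direction is GBP → BRL → NZD → GBP.

1.0062 (arbitrage exists)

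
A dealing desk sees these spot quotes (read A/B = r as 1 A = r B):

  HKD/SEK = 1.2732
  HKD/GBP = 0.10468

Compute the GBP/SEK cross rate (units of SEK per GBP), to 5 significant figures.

1 GBP ÷ 0.10468 = 9.55292 HKD
9.55292 HKD × 1.2732 = 12.1628 SEK

GBP/SEK = 12.163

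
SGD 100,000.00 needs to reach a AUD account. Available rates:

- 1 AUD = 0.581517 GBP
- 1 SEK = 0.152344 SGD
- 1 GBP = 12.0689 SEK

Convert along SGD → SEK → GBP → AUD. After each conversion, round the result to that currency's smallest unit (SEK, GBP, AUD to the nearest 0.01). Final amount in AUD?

AUD 93,528.62

SGD 100,000.00 ÷ 0.152344 = SEK 656,409.18
SEK 656,409.18 ÷ 12.0689 = GBP 54,388.48
GBP 54,388.48 ÷ 0.581517 = AUD 93,528.62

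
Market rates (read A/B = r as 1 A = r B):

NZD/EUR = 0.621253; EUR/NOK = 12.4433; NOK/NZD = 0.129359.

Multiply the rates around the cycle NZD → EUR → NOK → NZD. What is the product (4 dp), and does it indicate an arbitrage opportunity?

Around NZD → EUR → NOK → NZD: 1 × 0.621253 × 12.4433 × 0.129359 = 1.000002
Product ≈ 1 (deviation 0.000%, within rounding noise).

1.0000 (no arbitrage)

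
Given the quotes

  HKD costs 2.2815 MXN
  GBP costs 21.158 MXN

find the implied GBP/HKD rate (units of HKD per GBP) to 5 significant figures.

1 GBP × 21.158 = 21.158 MXN
21.158 MXN ÷ 2.2815 = 9.27372 HKD

GBP/HKD = 9.2737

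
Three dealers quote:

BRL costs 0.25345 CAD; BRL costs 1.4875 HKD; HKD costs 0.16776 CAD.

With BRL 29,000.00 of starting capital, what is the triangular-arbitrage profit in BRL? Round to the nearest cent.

Profit: BRL 454.04

Profitable loop is BRL → CAD → HKD → BRL:
BRL 29,000.00 × 0.25345 = CAD 7,350.05
CAD 7,350.05 ÷ 0.16776 = HKD 43,812.89
HKD 43,812.89 ÷ 1.4875 = BRL 29,454.04
Profit = BRL 29,454.04 − BRL 29,000.00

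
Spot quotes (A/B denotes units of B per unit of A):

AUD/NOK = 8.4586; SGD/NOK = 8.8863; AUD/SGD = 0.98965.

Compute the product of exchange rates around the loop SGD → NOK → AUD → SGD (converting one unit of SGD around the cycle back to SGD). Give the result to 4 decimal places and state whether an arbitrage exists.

Around SGD → NOK → AUD → SGD: 1 × 8.8863 ÷ 8.4586 × 0.98965 = 1.039691
Product > 1; profitable direction is SGD → NOK → AUD → SGD.

1.0397 (arbitrage exists)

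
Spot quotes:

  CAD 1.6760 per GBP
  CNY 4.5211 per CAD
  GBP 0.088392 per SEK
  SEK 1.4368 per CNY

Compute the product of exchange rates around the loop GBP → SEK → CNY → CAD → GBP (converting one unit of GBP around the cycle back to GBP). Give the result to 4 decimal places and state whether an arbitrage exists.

1.0391 (arbitrage exists)

Around GBP → SEK → CNY → CAD → GBP: 1 ÷ 0.088392 ÷ 1.4368 ÷ 4.5211 ÷ 1.6760 = 1.039136
Product > 1; profitable direction is GBP → SEK → CNY → CAD → GBP.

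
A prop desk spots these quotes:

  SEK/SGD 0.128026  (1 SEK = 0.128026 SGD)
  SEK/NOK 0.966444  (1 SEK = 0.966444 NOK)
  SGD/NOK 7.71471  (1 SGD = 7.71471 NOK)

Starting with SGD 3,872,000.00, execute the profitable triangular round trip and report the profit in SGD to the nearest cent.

Profitable loop is SGD → NOK → SEK → SGD:
SGD 3,872,000.00 × 7.71471 = NOK 29,871,357.12
NOK 29,871,357.12 ÷ 0.966444 = SEK 30,908,523.54
SEK 30,908,523.54 × 0.128026 = SGD 3,957,094.63
Profit = SGD 3,957,094.63 − SGD 3,872,000.00

Profit: SGD 85,094.63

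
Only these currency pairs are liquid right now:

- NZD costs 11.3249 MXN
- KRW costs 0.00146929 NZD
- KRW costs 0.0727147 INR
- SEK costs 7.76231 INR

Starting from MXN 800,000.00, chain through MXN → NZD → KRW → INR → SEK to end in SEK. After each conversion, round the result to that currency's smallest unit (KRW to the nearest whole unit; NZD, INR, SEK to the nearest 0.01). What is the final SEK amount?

MXN 800,000.00 ÷ 11.3249 = NZD 70,640.80
NZD 70,640.80 ÷ 0.00146929 = KRW 48,078,187
KRW 48,078,187 × 0.0727147 = INR 3,495,990.94
INR 3,495,990.94 ÷ 7.76231 = SEK 450,380.23

SEK 450,380.23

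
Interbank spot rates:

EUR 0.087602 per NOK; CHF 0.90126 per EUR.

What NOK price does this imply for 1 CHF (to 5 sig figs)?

CHF/NOK = 12.666

1 CHF ÷ 0.90126 = 1.10956 EUR
1.10956 EUR ÷ 0.087602 = 12.6659 NOK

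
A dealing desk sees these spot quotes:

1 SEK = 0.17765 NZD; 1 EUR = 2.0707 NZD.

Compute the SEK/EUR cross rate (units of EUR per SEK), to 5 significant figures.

SEK/EUR = 0.085792

1 SEK × 0.17765 = 0.17765 NZD
0.17765 NZD ÷ 2.0707 = 0.0857922 EUR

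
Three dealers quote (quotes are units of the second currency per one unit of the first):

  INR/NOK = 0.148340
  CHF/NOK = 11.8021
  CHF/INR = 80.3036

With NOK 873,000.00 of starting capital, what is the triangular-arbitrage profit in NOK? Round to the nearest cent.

Profitable loop is NOK → CHF → INR → NOK:
NOK 873,000.00 ÷ 11.8021 = CHF 73,969.89
CHF 73,969.89 × 80.3036 = INR 5,940,048.19
INR 5,940,048.19 × 0.148340 = NOK 881,146.75
Profit = NOK 881,146.75 − NOK 873,000.00

Profit: NOK 8,146.75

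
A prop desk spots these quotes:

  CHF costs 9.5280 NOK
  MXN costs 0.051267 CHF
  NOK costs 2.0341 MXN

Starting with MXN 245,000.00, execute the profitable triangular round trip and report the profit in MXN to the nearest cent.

Profit: MXN 1,577.89

Profitable loop is MXN → NOK → CHF → MXN:
MXN 245,000.00 ÷ 2.0341 = NOK 120,446.39
NOK 120,446.39 ÷ 9.5280 = CHF 12,641.31
CHF 12,641.31 ÷ 0.051267 = MXN 246,577.89
Profit = MXN 246,577.89 − MXN 245,000.00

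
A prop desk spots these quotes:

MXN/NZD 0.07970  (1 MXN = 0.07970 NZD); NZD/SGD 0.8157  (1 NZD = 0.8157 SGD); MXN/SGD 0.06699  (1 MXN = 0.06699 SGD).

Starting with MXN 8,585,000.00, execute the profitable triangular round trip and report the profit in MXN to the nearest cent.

Profit: MXN 261,296.54

Profitable loop is MXN → SGD → NZD → MXN:
MXN 8,585,000.00 × 0.06699 = SGD 575,109.15
SGD 575,109.15 ÷ 0.8157 = NZD 705,049.83
NZD 705,049.83 ÷ 0.07970 = MXN 8,846,296.54
Profit = MXN 8,846,296.54 − MXN 8,585,000.00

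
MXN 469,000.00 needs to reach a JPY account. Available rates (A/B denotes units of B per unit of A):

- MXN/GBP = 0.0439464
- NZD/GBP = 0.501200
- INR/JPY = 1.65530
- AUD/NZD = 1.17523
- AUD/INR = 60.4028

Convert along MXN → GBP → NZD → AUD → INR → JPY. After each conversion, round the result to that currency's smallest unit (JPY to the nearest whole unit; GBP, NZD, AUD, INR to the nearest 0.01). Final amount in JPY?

MXN 469,000.00 × 0.0439464 = GBP 20,610.86
GBP 20,610.86 ÷ 0.501200 = NZD 41,123.02
NZD 41,123.02 ÷ 1.17523 = AUD 34,991.47
AUD 34,991.47 × 60.4028 = INR 2,113,582.76
INR 2,113,582.76 × 1.65530 = JPY 3,498,614

JPY 3,498,614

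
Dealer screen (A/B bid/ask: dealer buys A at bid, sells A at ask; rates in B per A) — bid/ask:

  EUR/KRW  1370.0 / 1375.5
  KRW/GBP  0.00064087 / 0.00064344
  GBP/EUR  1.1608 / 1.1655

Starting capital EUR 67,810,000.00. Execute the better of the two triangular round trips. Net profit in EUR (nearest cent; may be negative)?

Best loop EUR → KRW → GBP → EUR:
EUR 67,810,000.00 × 1370.0 (sell EUR at bid) = KRW 92,899,700,000
KRW 92,899,700,000 × 0.00064087 (sell KRW at bid) = GBP 59,536,630.74
GBP 59,536,630.74 × 1.1608 (sell GBP at bid) = EUR 69,110,120.96

Net profit: EUR 1,300,120.96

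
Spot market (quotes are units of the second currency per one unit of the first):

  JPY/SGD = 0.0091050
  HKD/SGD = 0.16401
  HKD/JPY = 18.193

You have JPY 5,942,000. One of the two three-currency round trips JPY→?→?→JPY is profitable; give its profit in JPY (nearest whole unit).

Profit: JPY 59,317

Profitable loop is JPY → SGD → HKD → JPY:
JPY 5,942,000 × 0.0091050 = SGD 54,101.91
SGD 54,101.91 ÷ 0.16401 = HKD 329,869.58
HKD 329,869.58 × 18.193 = JPY 6,001,317
Profit = JPY 6,001,317 − JPY 5,942,000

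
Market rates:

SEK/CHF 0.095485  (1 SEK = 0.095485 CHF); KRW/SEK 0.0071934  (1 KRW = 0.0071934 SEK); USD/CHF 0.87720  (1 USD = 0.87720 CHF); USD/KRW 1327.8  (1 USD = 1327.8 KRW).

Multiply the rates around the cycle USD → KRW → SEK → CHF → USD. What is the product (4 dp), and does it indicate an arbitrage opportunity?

1.0397 (arbitrage exists)

Around USD → KRW → SEK → CHF → USD: 1 × 1327.8 × 0.0071934 × 0.095485 ÷ 0.87720 = 1.039689
Product > 1; profitable direction is USD → KRW → SEK → CHF → USD.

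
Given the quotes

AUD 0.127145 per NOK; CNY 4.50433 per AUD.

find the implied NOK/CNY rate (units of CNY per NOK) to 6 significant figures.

1 NOK × 0.127145 = 0.127145 AUD
0.127145 AUD × 4.50433 = 0.572703 CNY

NOK/CNY = 0.572703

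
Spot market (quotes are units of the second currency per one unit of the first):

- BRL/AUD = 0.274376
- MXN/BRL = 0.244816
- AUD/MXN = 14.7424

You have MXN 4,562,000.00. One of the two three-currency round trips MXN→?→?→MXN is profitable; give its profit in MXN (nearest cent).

Profitable loop is MXN → AUD → BRL → MXN:
MXN 4,562,000.00 ÷ 14.7424 = AUD 309,447.58
AUD 309,447.58 ÷ 0.274376 = BRL 1,127,823.06
BRL 1,127,823.06 ÷ 0.244816 = MXN 4,606,819.24
Profit = MXN 4,606,819.24 − MXN 4,562,000.00

Profit: MXN 44,819.24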